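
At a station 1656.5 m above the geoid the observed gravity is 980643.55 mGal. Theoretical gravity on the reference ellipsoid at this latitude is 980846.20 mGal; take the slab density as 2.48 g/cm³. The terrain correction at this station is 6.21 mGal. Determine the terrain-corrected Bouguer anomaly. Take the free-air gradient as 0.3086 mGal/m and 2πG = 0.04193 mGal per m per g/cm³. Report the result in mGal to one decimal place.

Free-air correction = 0.3086 × 1656.5 = 511.20 mGal
Free-air anomaly = 980643.55 − 980846.20 + (511.20) = 308.55 mGal
Bouguer slab correction = 0.04193 × 2.48 × 1656.5 = 172.25 mGal
Simple Bouguer anomaly = 308.55 − (172.25) = 136.30 mGal
Complete Bouguer anomaly = 136.30 + 6.21 = 142.51 mGal

142.5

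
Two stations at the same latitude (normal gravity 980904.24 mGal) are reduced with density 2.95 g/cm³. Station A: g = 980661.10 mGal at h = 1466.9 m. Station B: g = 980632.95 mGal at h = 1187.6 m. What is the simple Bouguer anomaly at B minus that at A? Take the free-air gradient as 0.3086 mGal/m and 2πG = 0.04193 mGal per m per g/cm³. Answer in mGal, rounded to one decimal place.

-79.8

Δg_SB(A) = 980661.10 − 980904.24 + 0.3086×1466.9 − 0.04193×2.95×1466.9 = 28.10 mGal
Δg_SB(B) = 980632.95 − 980904.24 + 0.3086×1187.6 − 0.04193×2.95×1187.6 = -51.70 mGal
Difference = -51.70 − (28.10) = -79.80 mGal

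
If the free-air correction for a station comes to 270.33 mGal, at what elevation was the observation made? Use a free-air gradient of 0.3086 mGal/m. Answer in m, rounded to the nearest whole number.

876

h = 270.33 / 0.3086 = 875.99 m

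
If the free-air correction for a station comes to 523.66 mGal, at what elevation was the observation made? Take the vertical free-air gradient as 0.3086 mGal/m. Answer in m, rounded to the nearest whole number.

h = 523.66 / 0.3086 = 1696.89 m

1697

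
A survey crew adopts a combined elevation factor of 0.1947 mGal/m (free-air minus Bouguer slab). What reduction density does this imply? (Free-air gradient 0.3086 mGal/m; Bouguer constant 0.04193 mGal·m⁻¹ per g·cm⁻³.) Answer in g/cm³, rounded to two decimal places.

0.1947 = 0.3086 − 0.04193 × ρ
ρ = (0.3086 − 0.1947) / 0.04193 = 2.72 g/cm³

2.72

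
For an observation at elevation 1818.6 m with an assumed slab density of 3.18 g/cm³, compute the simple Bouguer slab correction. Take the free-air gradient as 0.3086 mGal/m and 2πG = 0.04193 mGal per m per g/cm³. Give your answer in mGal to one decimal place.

Bouguer slab correction = 0.04193 × 3.18 × 1818.6 = 242.5 mGal

242.5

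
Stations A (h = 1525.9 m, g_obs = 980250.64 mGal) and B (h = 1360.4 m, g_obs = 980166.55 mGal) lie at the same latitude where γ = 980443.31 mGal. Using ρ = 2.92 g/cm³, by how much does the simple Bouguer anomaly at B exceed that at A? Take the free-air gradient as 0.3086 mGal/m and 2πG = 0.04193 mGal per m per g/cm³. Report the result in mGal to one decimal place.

-114.9

Δg_SB(A) = 980250.64 − 980443.31 + 0.3086×1525.9 − 0.04193×2.92×1525.9 = 91.40 mGal
Δg_SB(B) = 980166.55 − 980443.31 + 0.3086×1360.4 − 0.04193×2.92×1360.4 = -23.50 mGal
Difference = -23.50 − (91.40) = -114.90 mGal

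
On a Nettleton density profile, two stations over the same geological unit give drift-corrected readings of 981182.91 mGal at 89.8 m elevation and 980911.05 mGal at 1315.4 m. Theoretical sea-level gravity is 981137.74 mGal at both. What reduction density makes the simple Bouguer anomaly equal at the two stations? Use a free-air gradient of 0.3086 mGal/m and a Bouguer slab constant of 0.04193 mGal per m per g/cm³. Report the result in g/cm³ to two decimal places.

Δg_obs = 980911.05 − 981182.91 = -271.86 mGal over Δh = 1315.4 − 89.8 = 1225.6 m
Equal Bouguer anomalies ⇒ Δg_obs + (0.3086 − 0.04193ρ)·Δh = 0
0.3086 − 0.04193ρ = −Δg_obs/Δh = 0.22182
ρ = (0.3086 − 0.22182) / 0.04193 = 2.07 g/cm³

2.07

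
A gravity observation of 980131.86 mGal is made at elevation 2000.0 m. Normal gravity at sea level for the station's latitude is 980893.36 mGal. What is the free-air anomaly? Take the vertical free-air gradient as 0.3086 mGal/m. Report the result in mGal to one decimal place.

Free-air correction = 0.3086 × 2000.0 = 617.20 mGal
Free-air anomaly = 980131.86 − 980893.36 + (617.20) = -144.30 mGal

-144.3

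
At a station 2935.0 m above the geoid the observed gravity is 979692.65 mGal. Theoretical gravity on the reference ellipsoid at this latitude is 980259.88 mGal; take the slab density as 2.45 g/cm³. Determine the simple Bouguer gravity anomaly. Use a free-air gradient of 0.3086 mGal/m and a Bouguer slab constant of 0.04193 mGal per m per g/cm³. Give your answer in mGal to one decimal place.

37.0

Free-air correction = 0.3086 × 2935.0 = 905.74 mGal
Free-air anomaly = 979692.65 − 980259.88 + (905.74) = 338.51 mGal
Bouguer slab correction = 0.04193 × 2.45 × 2935.0 = 301.51 mGal
Simple Bouguer anomaly = 338.51 − (301.51) = 37.00 mGal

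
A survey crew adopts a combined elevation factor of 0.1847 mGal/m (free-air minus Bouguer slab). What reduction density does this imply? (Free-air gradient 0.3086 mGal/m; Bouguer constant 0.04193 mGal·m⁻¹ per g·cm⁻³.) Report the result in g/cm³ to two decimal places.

2.95

0.1847 = 0.3086 − 0.04193 × ρ
ρ = (0.3086 − 0.1847) / 0.04193 = 2.95 g/cm³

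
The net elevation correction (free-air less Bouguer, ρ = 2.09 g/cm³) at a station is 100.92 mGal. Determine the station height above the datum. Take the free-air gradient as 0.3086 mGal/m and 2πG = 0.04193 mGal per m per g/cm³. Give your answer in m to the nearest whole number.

457

Combined gradient = 0.3086 − 0.04193 × 2.09 = 0.2209663 mGal/m
h = 100.92 / 0.2209663 = 456.72 m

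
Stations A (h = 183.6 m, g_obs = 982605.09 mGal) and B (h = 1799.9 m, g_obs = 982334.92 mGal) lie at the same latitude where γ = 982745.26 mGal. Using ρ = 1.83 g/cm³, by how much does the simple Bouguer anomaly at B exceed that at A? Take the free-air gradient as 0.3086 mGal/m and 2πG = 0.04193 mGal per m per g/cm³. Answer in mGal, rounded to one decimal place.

Δg_SB(A) = 982605.09 − 982745.26 + 0.3086×183.6 − 0.04193×1.83×183.6 = -97.60 mGal
Δg_SB(B) = 982334.92 − 982745.26 + 0.3086×1799.9 − 0.04193×1.83×1799.9 = 7.00 mGal
Difference = 7.00 − (-97.60) = 104.60 mGal

104.6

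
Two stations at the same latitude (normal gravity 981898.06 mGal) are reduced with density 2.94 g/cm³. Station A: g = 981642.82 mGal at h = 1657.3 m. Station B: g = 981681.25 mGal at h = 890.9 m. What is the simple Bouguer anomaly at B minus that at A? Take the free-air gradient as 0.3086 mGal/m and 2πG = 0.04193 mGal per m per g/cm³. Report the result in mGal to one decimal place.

Δg_SB(A) = 981642.82 − 981898.06 + 0.3086×1657.3 − 0.04193×2.94×1657.3 = 51.90 mGal
Δg_SB(B) = 981681.25 − 981898.06 + 0.3086×890.9 − 0.04193×2.94×890.9 = -51.70 mGal
Difference = -51.70 − (51.90) = -103.60 mGal

-103.6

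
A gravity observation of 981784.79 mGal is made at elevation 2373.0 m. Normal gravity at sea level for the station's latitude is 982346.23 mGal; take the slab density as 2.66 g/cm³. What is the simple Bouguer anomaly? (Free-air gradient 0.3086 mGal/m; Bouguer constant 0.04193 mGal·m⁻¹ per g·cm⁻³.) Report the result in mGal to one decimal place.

Free-air correction = 0.3086 × 2373.0 = 732.31 mGal
Free-air anomaly = 981784.79 − 982346.23 + (732.31) = 170.87 mGal
Bouguer slab correction = 0.04193 × 2.66 × 2373.0 = 264.67 mGal
Simple Bouguer anomaly = 170.87 − (264.67) = -93.80 mGal

-93.8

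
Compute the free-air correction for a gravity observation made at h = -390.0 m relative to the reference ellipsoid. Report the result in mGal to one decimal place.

-120.4

Free-air correction = 0.3086 × -390.0 = -120.4 mGal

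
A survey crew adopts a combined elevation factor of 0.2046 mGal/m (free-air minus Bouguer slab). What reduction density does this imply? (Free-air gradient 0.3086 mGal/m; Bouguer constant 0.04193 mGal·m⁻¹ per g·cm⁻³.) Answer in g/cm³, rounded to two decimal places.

0.2046 = 0.3086 − 0.04193 × ρ
ρ = (0.3086 − 0.2046) / 0.04193 = 2.48 g/cm³

2.48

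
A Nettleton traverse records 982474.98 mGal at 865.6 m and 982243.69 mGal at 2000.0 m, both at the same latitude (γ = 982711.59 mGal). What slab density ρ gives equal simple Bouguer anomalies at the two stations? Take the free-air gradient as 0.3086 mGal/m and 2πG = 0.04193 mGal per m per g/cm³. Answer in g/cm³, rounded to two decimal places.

Δg_obs = 982243.69 − 982474.98 = -231.29 mGal over Δh = 2000.0 − 865.6 = 1134.4 m
Equal Bouguer anomalies ⇒ Δg_obs + (0.3086 − 0.04193ρ)·Δh = 0
0.3086 − 0.04193ρ = −Δg_obs/Δh = 0.20389
ρ = (0.3086 − 0.20389) / 0.04193 = 2.50 g/cm³

2.50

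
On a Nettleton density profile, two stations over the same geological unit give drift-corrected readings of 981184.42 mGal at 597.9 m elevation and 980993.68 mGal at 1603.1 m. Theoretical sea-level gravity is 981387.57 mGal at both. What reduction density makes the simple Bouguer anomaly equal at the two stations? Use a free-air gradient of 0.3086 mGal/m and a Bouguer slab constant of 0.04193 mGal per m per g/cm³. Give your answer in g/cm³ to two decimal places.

2.83

Δg_obs = 980993.68 − 981184.42 = -190.74 mGal over Δh = 1603.1 − 597.9 = 1005.2 m
Equal Bouguer anomalies ⇒ Δg_obs + (0.3086 − 0.04193ρ)·Δh = 0
0.3086 − 0.04193ρ = −Δg_obs/Δh = 0.18975
ρ = (0.3086 − 0.18975) / 0.04193 = 2.83 g/cm³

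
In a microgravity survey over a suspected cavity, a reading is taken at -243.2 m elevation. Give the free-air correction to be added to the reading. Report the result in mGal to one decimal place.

Free-air correction = 0.3086 × -243.2 = -75.1 mGal

-75.1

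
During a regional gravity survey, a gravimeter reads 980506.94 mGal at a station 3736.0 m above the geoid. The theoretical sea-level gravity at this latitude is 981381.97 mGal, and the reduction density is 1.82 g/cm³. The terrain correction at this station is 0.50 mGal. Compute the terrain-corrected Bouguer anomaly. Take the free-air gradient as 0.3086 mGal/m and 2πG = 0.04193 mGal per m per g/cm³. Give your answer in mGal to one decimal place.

Free-air correction = 0.3086 × 3736.0 = 1152.93 mGal
Free-air anomaly = 980506.94 − 981381.97 + (1152.93) = 277.90 mGal
Bouguer slab correction = 0.04193 × 1.82 × 3736.0 = 285.10 mGal
Simple Bouguer anomaly = 277.90 − (285.10) = -7.20 mGal
Complete Bouguer anomaly = -7.20 + 0.50 = -6.70 mGal

-6.7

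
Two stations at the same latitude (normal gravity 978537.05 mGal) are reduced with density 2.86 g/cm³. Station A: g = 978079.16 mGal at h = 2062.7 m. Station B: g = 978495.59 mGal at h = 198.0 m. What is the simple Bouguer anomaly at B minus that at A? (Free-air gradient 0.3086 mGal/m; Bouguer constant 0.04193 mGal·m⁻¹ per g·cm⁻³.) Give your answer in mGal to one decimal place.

Δg_SB(A) = 978079.16 − 978537.05 + 0.3086×2062.7 − 0.04193×2.86×2062.7 = -68.70 mGal
Δg_SB(B) = 978495.59 − 978537.05 + 0.3086×198.0 − 0.04193×2.86×198.0 = -4.10 mGal
Difference = -4.10 − (-68.70) = 64.60 mGal

64.6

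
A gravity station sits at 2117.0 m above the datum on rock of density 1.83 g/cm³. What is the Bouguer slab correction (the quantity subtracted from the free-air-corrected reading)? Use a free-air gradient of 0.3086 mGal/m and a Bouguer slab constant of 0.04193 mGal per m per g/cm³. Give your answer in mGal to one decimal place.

Bouguer slab correction = 0.04193 × 1.83 × 2117.0 = 162.4 mGal

162.4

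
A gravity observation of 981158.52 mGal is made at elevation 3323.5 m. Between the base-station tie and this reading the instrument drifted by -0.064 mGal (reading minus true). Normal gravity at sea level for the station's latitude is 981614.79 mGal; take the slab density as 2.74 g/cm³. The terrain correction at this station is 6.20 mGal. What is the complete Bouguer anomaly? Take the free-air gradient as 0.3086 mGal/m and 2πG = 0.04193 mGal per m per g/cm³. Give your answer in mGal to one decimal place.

Drift-corrected reading = 981158.52 − (-0.064) = 981158.584 mGal
Free-air correction = 0.3086 × 3323.5 = 1025.63 mGal
Free-air anomaly = 981158.584 − 981614.79 + (1025.63) = 569.424 mGal
Bouguer slab correction = 0.04193 × 2.74 × 3323.5 = 381.83 mGal
Simple Bouguer anomaly = 569.424 − (381.83) = 187.594 mGal
Complete Bouguer anomaly = 187.594 + 6.20 = 193.794 mGal

193.8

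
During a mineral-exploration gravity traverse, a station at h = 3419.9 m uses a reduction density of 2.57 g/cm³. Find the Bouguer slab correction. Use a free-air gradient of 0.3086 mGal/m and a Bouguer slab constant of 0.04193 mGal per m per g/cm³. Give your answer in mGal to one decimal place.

368.5

Bouguer slab correction = 0.04193 × 2.57 × 3419.9 = 368.5 mGal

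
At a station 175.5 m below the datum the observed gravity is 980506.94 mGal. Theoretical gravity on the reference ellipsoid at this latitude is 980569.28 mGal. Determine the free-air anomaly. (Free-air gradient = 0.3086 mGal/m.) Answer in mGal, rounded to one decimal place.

-116.5

Free-air correction = 0.3086 × -175.5 = -54.16 mGal
Free-air anomaly = 980506.94 − 980569.28 + (-54.16) = -116.50 mGal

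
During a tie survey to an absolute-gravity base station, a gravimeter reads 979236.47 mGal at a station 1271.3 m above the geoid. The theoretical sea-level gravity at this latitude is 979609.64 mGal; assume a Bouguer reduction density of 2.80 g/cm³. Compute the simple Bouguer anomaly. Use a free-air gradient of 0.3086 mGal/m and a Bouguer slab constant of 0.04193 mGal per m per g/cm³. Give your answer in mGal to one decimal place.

-130.1

Free-air correction = 0.3086 × 1271.3 = 392.32 mGal
Free-air anomaly = 979236.47 − 979609.64 + (392.32) = 19.15 mGal
Bouguer slab correction = 0.04193 × 2.80 × 1271.3 = 149.26 mGal
Simple Bouguer anomaly = 19.15 − (149.26) = -130.11 mGal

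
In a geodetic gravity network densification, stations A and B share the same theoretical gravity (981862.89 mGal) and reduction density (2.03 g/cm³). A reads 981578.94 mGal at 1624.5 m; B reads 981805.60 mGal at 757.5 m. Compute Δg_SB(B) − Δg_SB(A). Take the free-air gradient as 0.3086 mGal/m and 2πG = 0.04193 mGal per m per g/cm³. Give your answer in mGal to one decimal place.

32.9

Δg_SB(A) = 981578.94 − 981862.89 + 0.3086×1624.5 − 0.04193×2.03×1624.5 = 79.10 mGal
Δg_SB(B) = 981805.60 − 981862.89 + 0.3086×757.5 − 0.04193×2.03×757.5 = 112.00 mGal
Difference = 112.00 − (79.10) = 32.90 mGal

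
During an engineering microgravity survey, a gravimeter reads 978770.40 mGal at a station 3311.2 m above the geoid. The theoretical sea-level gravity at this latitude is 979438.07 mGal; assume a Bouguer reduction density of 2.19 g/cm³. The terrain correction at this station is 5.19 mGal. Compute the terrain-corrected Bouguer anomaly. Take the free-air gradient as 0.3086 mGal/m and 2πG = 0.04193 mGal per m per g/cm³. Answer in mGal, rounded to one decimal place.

Free-air correction = 0.3086 × 3311.2 = 1021.84 mGal
Free-air anomaly = 978770.40 − 979438.07 + (1021.84) = 354.17 mGal
Bouguer slab correction = 0.04193 × 2.19 × 3311.2 = 304.06 mGal
Simple Bouguer anomaly = 354.17 − (304.06) = 50.11 mGal
Complete Bouguer anomaly = 50.11 + 5.19 = 55.30 mGal

55.3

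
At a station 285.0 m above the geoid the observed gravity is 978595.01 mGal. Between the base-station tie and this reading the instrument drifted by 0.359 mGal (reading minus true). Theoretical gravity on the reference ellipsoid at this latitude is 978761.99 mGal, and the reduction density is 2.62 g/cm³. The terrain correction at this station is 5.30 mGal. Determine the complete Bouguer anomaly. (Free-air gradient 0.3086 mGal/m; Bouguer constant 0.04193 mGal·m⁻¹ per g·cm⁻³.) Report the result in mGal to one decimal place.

-105.4

Drift-corrected reading = 978595.01 − (0.359) = 978594.651 mGal
Free-air correction = 0.3086 × 285.0 = 87.95 mGal
Free-air anomaly = 978594.651 − 978761.99 + (87.95) = -79.389 mGal
Bouguer slab correction = 0.04193 × 2.62 × 285.0 = 31.31 mGal
Simple Bouguer anomaly = -79.389 − (31.31) = -110.699 mGal
Complete Bouguer anomaly = -110.699 + 5.30 = -105.399 mGal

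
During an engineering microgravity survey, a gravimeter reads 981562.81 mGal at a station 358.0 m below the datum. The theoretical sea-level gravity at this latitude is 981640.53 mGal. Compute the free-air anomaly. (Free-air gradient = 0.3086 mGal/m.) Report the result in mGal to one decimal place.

-188.2

Free-air correction = 0.3086 × -358.0 = -110.48 mGal
Free-air anomaly = 981562.81 − 981640.53 + (-110.48) = -188.20 mGal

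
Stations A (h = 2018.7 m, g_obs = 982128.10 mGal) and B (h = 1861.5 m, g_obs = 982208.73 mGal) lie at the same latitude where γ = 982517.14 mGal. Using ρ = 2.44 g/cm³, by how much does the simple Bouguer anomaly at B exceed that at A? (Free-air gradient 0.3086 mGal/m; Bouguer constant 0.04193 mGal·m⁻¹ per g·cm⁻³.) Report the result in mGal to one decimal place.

Δg_SB(A) = 982128.10 − 982517.14 + 0.3086×2018.7 − 0.04193×2.44×2018.7 = 27.40 mGal
Δg_SB(B) = 982208.73 − 982517.14 + 0.3086×1861.5 − 0.04193×2.44×1861.5 = 75.60 mGal
Difference = 75.60 − (27.40) = 48.20 mGal

48.2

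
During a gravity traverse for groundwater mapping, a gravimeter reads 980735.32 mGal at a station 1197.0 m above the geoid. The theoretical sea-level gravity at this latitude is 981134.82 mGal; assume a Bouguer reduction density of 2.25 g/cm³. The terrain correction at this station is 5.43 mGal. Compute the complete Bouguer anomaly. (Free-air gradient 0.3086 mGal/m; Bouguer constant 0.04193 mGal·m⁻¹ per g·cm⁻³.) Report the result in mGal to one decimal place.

-137.6

Free-air correction = 0.3086 × 1197.0 = 369.39 mGal
Free-air anomaly = 980735.32 − 981134.82 + (369.39) = -30.11 mGal
Bouguer slab correction = 0.04193 × 2.25 × 1197.0 = 112.93 mGal
Simple Bouguer anomaly = -30.11 − (112.93) = -143.04 mGal
Complete Bouguer anomaly = -143.04 + 5.43 = -137.61 mGal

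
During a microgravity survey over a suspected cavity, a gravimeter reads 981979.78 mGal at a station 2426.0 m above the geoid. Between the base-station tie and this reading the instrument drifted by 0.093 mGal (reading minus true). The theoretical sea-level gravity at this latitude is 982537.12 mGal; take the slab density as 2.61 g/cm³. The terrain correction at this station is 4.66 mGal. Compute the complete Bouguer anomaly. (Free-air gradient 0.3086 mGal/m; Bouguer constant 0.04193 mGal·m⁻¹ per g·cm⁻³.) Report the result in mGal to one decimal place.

-69.6

Drift-corrected reading = 981979.78 − (0.093) = 981979.687 mGal
Free-air correction = 0.3086 × 2426.0 = 748.66 mGal
Free-air anomaly = 981979.687 − 982537.12 + (748.66) = 191.227 mGal
Bouguer slab correction = 0.04193 × 2.61 × 2426.0 = 265.49 mGal
Simple Bouguer anomaly = 191.227 − (265.49) = -74.263 mGal
Complete Bouguer anomaly = -74.263 + 4.66 = -69.603 mGal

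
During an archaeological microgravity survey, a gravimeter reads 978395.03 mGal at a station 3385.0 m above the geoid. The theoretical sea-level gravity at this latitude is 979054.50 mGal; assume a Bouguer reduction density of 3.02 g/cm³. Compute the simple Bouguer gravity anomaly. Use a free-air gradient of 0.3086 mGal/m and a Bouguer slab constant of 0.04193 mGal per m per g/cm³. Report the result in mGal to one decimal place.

-43.5

Free-air correction = 0.3086 × 3385.0 = 1044.61 mGal
Free-air anomaly = 978395.03 − 979054.50 + (1044.61) = 385.14 mGal
Bouguer slab correction = 0.04193 × 3.02 × 3385.0 = 428.64 mGal
Simple Bouguer anomaly = 385.14 − (428.64) = -43.50 mGal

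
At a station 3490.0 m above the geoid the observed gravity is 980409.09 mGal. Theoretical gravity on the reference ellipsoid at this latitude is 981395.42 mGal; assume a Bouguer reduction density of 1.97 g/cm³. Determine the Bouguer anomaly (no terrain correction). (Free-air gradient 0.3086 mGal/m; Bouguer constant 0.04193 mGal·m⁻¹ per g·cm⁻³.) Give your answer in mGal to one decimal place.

-197.6

Free-air correction = 0.3086 × 3490.0 = 1077.01 mGal
Free-air anomaly = 980409.09 − 981395.42 + (1077.01) = 90.68 mGal
Bouguer slab correction = 0.04193 × 1.97 × 3490.0 = 288.28 mGal
Simple Bouguer anomaly = 90.68 − (288.28) = -197.60 mGal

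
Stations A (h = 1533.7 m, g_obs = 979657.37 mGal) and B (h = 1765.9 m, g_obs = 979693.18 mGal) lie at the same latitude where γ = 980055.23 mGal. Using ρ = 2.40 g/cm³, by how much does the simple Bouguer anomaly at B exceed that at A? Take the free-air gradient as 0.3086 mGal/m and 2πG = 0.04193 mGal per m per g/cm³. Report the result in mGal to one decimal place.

84.1

Δg_SB(A) = 979657.37 − 980055.23 + 0.3086×1533.7 − 0.04193×2.40×1533.7 = -78.90 mGal
Δg_SB(B) = 979693.18 − 980055.23 + 0.3086×1765.9 − 0.04193×2.40×1765.9 = 5.20 mGal
Difference = 5.20 − (-78.90) = 84.10 mGal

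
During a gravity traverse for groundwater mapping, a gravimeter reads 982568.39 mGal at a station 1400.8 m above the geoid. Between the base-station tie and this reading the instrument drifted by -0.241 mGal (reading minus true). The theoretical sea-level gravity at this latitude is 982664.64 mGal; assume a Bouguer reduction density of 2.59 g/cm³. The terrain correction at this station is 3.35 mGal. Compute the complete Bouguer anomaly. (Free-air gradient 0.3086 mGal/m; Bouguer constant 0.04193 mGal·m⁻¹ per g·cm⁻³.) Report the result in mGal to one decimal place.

Drift-corrected reading = 982568.39 − (-0.241) = 982568.631 mGal
Free-air correction = 0.3086 × 1400.8 = 432.29 mGal
Free-air anomaly = 982568.631 − 982664.64 + (432.29) = 336.281 mGal
Bouguer slab correction = 0.04193 × 2.59 × 1400.8 = 152.13 mGal
Simple Bouguer anomaly = 336.281 − (152.13) = 184.151 mGal
Complete Bouguer anomaly = 184.151 + 3.35 = 187.501 mGal

187.5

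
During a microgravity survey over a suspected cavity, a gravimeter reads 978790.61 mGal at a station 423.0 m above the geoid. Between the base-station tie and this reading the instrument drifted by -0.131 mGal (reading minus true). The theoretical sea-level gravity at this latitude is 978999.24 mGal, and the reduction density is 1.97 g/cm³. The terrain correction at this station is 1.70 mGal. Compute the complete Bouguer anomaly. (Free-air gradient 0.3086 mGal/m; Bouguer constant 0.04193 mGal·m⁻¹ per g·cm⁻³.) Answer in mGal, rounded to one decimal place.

Drift-corrected reading = 978790.61 − (-0.131) = 978790.741 mGal
Free-air correction = 0.3086 × 423.0 = 130.54 mGal
Free-air anomaly = 978790.741 − 978999.24 + (130.54) = -77.959 mGal
Bouguer slab correction = 0.04193 × 1.97 × 423.0 = 34.94 mGal
Simple Bouguer anomaly = -77.959 − (34.94) = -112.899 mGal
Complete Bouguer anomaly = -112.899 + 1.70 = -111.199 mGal

-111.2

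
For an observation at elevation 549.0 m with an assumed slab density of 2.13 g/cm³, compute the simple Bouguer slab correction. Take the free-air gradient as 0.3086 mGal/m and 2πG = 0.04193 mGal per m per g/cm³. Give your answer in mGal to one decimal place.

49.0

Bouguer slab correction = 0.04193 × 2.13 × 549.0 = 49.0 mGal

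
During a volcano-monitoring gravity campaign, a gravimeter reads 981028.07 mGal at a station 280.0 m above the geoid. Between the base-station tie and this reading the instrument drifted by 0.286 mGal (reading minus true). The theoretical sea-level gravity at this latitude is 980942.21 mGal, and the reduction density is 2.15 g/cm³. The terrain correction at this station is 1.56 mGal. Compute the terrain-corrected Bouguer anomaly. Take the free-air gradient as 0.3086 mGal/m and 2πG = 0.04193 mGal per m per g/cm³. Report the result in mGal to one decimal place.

148.3

Drift-corrected reading = 981028.07 − (0.286) = 981027.784 mGal
Free-air correction = 0.3086 × 280.0 = 86.41 mGal
Free-air anomaly = 981027.784 − 980942.21 + (86.41) = 171.984 mGal
Bouguer slab correction = 0.04193 × 2.15 × 280.0 = 25.24 mGal
Simple Bouguer anomaly = 171.984 − (25.24) = 146.744 mGal
Complete Bouguer anomaly = 146.744 + 1.56 = 148.304 mGal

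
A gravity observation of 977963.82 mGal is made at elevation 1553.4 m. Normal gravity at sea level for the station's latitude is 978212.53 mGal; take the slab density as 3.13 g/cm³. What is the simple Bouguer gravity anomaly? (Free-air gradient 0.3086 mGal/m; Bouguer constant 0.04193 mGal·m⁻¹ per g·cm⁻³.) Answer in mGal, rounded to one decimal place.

26.8

Free-air correction = 0.3086 × 1553.4 = 479.38 mGal
Free-air anomaly = 977963.82 − 978212.53 + (479.38) = 230.67 mGal
Bouguer slab correction = 0.04193 × 3.13 × 1553.4 = 203.87 mGal
Simple Bouguer anomaly = 230.67 − (203.87) = 26.80 mGal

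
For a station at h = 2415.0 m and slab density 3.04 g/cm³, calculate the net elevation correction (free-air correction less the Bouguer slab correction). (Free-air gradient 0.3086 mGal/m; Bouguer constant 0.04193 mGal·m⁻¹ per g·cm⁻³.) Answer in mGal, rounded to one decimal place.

437.4

Combined gradient = 0.3086 − 0.04193 × 3.04 = 0.1811328 mGal/m
Combined elevation correction = 0.1811328 × 2415.0 = 437.4 mGal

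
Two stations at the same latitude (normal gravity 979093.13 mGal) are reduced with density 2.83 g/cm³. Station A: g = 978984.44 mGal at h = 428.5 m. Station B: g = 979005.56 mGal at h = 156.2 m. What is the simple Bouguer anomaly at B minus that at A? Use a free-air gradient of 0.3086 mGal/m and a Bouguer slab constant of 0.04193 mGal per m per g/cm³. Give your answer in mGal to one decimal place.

Δg_SB(A) = 978984.44 − 979093.13 + 0.3086×428.5 − 0.04193×2.83×428.5 = -27.30 mGal
Δg_SB(B) = 979005.56 − 979093.13 + 0.3086×156.2 − 0.04193×2.83×156.2 = -57.90 mGal
Difference = -57.90 − (-27.30) = -30.60 mGal

-30.6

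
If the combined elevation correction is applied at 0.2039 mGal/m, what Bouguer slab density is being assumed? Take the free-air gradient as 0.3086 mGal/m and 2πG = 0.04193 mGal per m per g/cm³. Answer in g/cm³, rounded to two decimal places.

2.50

0.2039 = 0.3086 − 0.04193 × ρ
ρ = (0.3086 − 0.2039) / 0.04193 = 2.50 g/cm³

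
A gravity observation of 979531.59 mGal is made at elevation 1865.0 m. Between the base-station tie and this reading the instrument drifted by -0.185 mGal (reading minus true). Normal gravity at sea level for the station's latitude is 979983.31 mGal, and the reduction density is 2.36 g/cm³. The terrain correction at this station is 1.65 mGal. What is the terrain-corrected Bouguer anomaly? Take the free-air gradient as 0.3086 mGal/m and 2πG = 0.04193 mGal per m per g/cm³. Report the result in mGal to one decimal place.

-58.9

Drift-corrected reading = 979531.59 − (-0.185) = 979531.775 mGal
Free-air correction = 0.3086 × 1865.0 = 575.54 mGal
Free-air anomaly = 979531.775 − 979983.31 + (575.54) = 124.005 mGal
Bouguer slab correction = 0.04193 × 2.36 × 1865.0 = 184.55 mGal
Simple Bouguer anomaly = 124.005 − (184.55) = -60.545 mGal
Complete Bouguer anomaly = -60.545 + 1.65 = -58.895 mGal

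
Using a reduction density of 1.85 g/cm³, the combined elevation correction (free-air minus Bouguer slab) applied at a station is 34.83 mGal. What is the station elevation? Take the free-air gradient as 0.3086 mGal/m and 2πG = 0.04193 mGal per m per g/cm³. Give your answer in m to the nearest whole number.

151

Combined gradient = 0.3086 − 0.04193 × 1.85 = 0.2310295 mGal/m
h = 34.83 / 0.2310295 = 150.76 m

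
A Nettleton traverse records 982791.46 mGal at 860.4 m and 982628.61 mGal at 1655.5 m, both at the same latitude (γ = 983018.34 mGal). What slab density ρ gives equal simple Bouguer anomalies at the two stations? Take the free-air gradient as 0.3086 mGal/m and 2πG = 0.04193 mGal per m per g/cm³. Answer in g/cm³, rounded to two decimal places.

2.48

Δg_obs = 982628.61 − 982791.46 = -162.85 mGal over Δh = 1655.5 − 860.4 = 795.1 m
Equal Bouguer anomalies ⇒ Δg_obs + (0.3086 − 0.04193ρ)·Δh = 0
0.3086 − 0.04193ρ = −Δg_obs/Δh = 0.20482
ρ = (0.3086 − 0.20482) / 0.04193 = 2.48 g/cm³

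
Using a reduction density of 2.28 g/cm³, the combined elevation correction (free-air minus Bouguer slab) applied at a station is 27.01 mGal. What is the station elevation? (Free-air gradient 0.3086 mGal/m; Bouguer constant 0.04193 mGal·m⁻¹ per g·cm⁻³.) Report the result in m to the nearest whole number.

127

Combined gradient = 0.3086 − 0.04193 × 2.28 = 0.2129996 mGal/m
h = 27.01 / 0.2129996 = 126.81 m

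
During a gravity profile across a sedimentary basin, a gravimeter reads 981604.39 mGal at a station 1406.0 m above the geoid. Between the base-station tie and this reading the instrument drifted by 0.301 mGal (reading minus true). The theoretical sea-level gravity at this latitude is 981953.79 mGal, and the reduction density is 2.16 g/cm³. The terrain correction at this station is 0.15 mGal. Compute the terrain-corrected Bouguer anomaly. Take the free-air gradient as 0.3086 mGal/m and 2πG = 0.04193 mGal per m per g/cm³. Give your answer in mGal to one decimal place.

Drift-corrected reading = 981604.39 − (0.301) = 981604.089 mGal
Free-air correction = 0.3086 × 1406.0 = 433.89 mGal
Free-air anomaly = 981604.089 − 981953.79 + (433.89) = 84.189 mGal
Bouguer slab correction = 0.04193 × 2.16 × 1406.0 = 127.34 mGal
Simple Bouguer anomaly = 84.189 − (127.34) = -43.151 mGal
Complete Bouguer anomaly = -43.151 + 0.15 = -43.001 mGal

-43.0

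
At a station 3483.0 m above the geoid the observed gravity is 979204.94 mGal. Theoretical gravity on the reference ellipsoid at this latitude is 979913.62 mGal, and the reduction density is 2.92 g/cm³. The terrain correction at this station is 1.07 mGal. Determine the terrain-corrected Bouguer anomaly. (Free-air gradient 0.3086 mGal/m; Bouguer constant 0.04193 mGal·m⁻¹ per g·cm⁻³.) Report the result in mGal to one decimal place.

Free-air correction = 0.3086 × 3483.0 = 1074.85 mGal
Free-air anomaly = 979204.94 − 979913.62 + (1074.85) = 366.17 mGal
Bouguer slab correction = 0.04193 × 2.92 × 3483.0 = 426.44 mGal
Simple Bouguer anomaly = 366.17 − (426.44) = -60.27 mGal
Complete Bouguer anomaly = -60.27 + 1.07 = -59.20 mGal

-59.2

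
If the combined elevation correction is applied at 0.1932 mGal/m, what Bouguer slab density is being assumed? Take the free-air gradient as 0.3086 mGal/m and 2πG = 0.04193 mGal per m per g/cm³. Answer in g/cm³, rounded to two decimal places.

2.75

0.1932 = 0.3086 − 0.04193 × ρ
ρ = (0.3086 − 0.1932) / 0.04193 = 2.75 g/cm³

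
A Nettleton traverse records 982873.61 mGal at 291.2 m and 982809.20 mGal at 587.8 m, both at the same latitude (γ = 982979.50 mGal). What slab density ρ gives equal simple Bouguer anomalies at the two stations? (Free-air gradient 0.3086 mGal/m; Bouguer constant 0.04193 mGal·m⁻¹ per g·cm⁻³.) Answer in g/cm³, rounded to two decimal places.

2.18

Δg_obs = 982809.20 − 982873.61 = -64.41 mGal over Δh = 587.8 − 291.2 = 296.6 m
Equal Bouguer anomalies ⇒ Δg_obs + (0.3086 − 0.04193ρ)·Δh = 0
0.3086 − 0.04193ρ = −Δg_obs/Δh = 0.21716
ρ = (0.3086 − 0.21716) / 0.04193 = 2.18 g/cm³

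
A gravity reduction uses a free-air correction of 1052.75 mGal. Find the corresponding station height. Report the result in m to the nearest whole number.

3411

h = 1052.75 / 0.3086 = 3411.37 m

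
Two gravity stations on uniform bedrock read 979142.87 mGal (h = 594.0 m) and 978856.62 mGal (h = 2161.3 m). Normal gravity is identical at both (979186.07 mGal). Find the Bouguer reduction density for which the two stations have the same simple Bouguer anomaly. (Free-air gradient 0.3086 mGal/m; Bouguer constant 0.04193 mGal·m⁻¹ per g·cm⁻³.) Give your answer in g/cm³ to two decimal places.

Δg_obs = 978856.62 − 979142.87 = -286.25 mGal over Δh = 2161.3 − 594.0 = 1567.3 m
Equal Bouguer anomalies ⇒ Δg_obs + (0.3086 − 0.04193ρ)·Δh = 0
0.3086 − 0.04193ρ = −Δg_obs/Δh = 0.18264
ρ = (0.3086 − 0.18264) / 0.04193 = 3.00 g/cm³

3.00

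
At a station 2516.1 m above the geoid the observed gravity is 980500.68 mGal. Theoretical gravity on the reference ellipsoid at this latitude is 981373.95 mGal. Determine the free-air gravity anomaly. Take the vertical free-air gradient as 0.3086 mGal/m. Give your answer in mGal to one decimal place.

-96.8

Free-air correction = 0.3086 × 2516.1 = 776.47 mGal
Free-air anomaly = 980500.68 − 981373.95 + (776.47) = -96.80 mGal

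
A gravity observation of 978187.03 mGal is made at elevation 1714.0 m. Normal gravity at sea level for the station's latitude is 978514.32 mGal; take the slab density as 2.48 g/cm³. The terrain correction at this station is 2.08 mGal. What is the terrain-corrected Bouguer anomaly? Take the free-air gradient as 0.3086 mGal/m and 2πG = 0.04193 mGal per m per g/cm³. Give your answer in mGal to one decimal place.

Free-air correction = 0.3086 × 1714.0 = 528.94 mGal
Free-air anomaly = 978187.03 − 978514.32 + (528.94) = 201.65 mGal
Bouguer slab correction = 0.04193 × 2.48 × 1714.0 = 178.23 mGal
Simple Bouguer anomaly = 201.65 − (178.23) = 23.42 mGal
Complete Bouguer anomaly = 23.42 + 2.08 = 25.50 mGal

25.5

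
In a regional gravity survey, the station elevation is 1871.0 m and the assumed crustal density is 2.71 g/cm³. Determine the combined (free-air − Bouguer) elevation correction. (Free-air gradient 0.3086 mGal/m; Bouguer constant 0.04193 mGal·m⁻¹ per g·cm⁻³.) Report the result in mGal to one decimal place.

Combined gradient = 0.3086 − 0.04193 × 2.71 = 0.1949697 mGal/m
Combined elevation correction = 0.1949697 × 1871.0 = 364.8 mGal

364.8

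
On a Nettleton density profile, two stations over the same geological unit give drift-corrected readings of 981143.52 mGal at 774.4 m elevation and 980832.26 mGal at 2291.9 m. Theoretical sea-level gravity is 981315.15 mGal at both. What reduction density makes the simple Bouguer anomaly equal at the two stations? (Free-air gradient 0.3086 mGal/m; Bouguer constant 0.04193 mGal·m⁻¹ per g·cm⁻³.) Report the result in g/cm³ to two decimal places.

Δg_obs = 980832.26 − 981143.52 = -311.26 mGal over Δh = 2291.9 − 774.4 = 1517.5 m
Equal Bouguer anomalies ⇒ Δg_obs + (0.3086 − 0.04193ρ)·Δh = 0
0.3086 − 0.04193ρ = −Δg_obs/Δh = 0.20511
ρ = (0.3086 − 0.20511) / 0.04193 = 2.47 g/cm³

2.47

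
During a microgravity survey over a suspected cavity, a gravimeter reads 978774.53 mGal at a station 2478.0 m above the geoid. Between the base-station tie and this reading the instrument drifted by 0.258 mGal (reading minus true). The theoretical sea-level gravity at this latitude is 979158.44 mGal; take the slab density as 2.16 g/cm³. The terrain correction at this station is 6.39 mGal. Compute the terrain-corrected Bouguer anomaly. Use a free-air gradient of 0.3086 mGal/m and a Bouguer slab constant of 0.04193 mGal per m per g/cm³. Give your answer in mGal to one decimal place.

Drift-corrected reading = 978774.53 − (0.258) = 978774.272 mGal
Free-air correction = 0.3086 × 2478.0 = 764.71 mGal
Free-air anomaly = 978774.272 − 979158.44 + (764.71) = 380.542 mGal
Bouguer slab correction = 0.04193 × 2.16 × 2478.0 = 224.43 mGal
Simple Bouguer anomaly = 380.542 − (224.43) = 156.112 mGal
Complete Bouguer anomaly = 156.112 + 6.39 = 162.502 mGal

162.5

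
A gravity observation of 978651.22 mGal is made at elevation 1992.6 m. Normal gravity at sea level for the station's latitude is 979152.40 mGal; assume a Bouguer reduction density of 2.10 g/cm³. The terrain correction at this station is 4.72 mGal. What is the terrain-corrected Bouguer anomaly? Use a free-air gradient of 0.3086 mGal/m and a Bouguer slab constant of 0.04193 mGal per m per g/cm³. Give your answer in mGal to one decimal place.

Free-air correction = 0.3086 × 1992.6 = 614.92 mGal
Free-air anomaly = 978651.22 − 979152.40 + (614.92) = 113.74 mGal
Bouguer slab correction = 0.04193 × 2.10 × 1992.6 = 175.45 mGal
Simple Bouguer anomaly = 113.74 − (175.45) = -61.71 mGal
Complete Bouguer anomaly = -61.71 + 4.72 = -56.99 mGal

-57.0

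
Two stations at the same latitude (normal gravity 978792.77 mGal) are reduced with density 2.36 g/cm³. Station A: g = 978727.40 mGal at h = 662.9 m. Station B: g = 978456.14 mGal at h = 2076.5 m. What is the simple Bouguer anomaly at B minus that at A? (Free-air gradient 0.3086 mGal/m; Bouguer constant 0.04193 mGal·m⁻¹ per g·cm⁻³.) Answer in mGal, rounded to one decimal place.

25.1

Δg_SB(A) = 978727.40 − 978792.77 + 0.3086×662.9 − 0.04193×2.36×662.9 = 73.60 mGal
Δg_SB(B) = 978456.14 − 978792.77 + 0.3086×2076.5 − 0.04193×2.36×2076.5 = 98.70 mGal
Difference = 98.70 − (73.60) = 25.10 mGal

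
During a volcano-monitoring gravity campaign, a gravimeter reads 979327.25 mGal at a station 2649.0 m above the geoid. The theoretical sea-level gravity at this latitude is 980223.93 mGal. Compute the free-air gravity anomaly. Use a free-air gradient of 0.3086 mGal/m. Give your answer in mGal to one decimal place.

-79.2

Free-air correction = 0.3086 × 2649.0 = 817.48 mGal
Free-air anomaly = 979327.25 − 980223.93 + (817.48) = -79.20 mGal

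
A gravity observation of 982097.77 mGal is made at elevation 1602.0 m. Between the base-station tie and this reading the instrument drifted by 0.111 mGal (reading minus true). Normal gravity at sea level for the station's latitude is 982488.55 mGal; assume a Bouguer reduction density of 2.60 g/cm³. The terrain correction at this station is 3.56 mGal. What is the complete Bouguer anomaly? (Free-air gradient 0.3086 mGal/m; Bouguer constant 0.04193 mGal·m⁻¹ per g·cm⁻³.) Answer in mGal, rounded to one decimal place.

Drift-corrected reading = 982097.77 − (0.111) = 982097.659 mGal
Free-air correction = 0.3086 × 1602.0 = 494.38 mGal
Free-air anomaly = 982097.659 − 982488.55 + (494.38) = 103.489 mGal
Bouguer slab correction = 0.04193 × 2.60 × 1602.0 = 174.65 mGal
Simple Bouguer anomaly = 103.489 − (174.65) = -71.161 mGal
Complete Bouguer anomaly = -71.161 + 3.56 = -67.601 mGal

-67.6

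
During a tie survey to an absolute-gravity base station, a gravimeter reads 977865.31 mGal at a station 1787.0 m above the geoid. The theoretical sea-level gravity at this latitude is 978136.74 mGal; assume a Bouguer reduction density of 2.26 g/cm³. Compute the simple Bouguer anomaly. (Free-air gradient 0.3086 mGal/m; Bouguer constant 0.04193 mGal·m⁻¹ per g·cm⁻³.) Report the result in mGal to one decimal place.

Free-air correction = 0.3086 × 1787.0 = 551.47 mGal
Free-air anomaly = 977865.31 − 978136.74 + (551.47) = 280.04 mGal
Bouguer slab correction = 0.04193 × 2.26 × 1787.0 = 169.34 mGal
Simple Bouguer anomaly = 280.04 − (169.34) = 110.70 mGal

110.7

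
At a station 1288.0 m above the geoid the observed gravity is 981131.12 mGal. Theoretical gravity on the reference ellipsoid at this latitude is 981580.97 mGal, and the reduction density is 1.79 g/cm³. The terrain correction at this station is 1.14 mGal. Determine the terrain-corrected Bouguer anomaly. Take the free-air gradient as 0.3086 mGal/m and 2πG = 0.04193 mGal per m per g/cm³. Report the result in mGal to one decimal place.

-147.9

Free-air correction = 0.3086 × 1288.0 = 397.48 mGal
Free-air anomaly = 981131.12 − 981580.97 + (397.48) = -52.37 mGal
Bouguer slab correction = 0.04193 × 1.79 × 1288.0 = 96.67 mGal
Simple Bouguer anomaly = -52.37 − (96.67) = -149.04 mGal
Complete Bouguer anomaly = -149.04 + 1.14 = -147.90 mGal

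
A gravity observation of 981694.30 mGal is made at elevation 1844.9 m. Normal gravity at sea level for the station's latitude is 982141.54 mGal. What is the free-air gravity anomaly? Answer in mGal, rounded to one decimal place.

122.1

Free-air correction = 0.3086 × 1844.9 = 569.34 mGal
Free-air anomaly = 981694.30 − 982141.54 + (569.34) = 122.10 mGal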